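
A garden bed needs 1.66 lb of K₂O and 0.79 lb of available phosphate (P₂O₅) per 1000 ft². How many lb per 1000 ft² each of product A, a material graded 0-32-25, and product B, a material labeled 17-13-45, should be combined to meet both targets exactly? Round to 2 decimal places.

1.25 lb product A, 2.99 lb product B

Per-1000 ft² balance (a = product A, b = product B):
K₂O: 0.25·a + 0.45·b = 1.66
P₂O₅: 0.32·a + 0.13·b = 0.79
From row1: a = (1.66 − 0.45·b) / 0.25.
Into row2: 0.32·(1.66 − 0.45·b)/0.25 + 0.13·b = 0.79 → b = 2.99283, a = 1.25291.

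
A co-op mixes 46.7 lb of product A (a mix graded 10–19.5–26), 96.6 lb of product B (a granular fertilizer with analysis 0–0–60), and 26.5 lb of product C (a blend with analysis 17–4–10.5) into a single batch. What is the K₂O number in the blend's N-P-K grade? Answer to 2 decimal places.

42.92% K₂O

Total mass = 46.7 + 96.6 + 26.5 = 169.8 lb.
K₂O mass = 26%×46.7 + 60%×96.6 + 10.5%×26.5 = 72.8845 lb.
% K₂O = 72.8845 / 169.8 = 42.9237%.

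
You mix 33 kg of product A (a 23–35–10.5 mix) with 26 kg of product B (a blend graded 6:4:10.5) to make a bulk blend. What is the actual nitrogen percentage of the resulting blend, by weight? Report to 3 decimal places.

Total mass = 33 + 26 = 59 kg.
N mass = 23%×33 + 6%×26 = 9.15 kg.
% N = 9.15 / 59 = 15.50847%.

15.508% N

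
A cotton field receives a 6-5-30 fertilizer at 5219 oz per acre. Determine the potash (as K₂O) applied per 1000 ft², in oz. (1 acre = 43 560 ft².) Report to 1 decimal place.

K₂O per acre = 5219 × 30% = 1565.7 oz.
Convert to per 1000 ft²: 1565.7 × 0.0229568 = 35.9435 oz.

35.9 oz K₂O per thousand sq ft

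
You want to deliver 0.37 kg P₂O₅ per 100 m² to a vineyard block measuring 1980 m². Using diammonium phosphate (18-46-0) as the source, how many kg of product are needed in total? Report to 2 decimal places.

Product per 100 m² = 0.37 / 46% = 0.804348 kg.
Total product = 0.804348 × 1980 / 100 = 15.9261 kg.

15.93 kg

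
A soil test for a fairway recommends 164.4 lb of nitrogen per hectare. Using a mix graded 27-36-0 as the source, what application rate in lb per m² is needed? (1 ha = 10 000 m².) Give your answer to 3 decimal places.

0.061 lb of product per sq m

Product per hectare = 164.4 / 27% = 608.889 lb.
Convert to per m²: 608.889 × 0.0001 = 0.0608889 lb.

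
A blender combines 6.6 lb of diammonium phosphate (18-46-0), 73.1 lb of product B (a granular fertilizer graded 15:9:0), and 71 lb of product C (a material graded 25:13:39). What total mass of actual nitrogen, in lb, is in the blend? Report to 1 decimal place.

29.9 lb N

N mass = 18%×6.6 + 15%×73.1 + 25%×71 = 29.903 lb.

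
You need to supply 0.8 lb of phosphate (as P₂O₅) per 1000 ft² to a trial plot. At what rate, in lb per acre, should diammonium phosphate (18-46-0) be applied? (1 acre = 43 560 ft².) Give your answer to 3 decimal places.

Product per 1000 ft² = 0.8 / 46% = 1.73913 lb.
Convert to per acre: 1.73913 × 43.56 = 75.7565 lb.

75.757 lb of product per acre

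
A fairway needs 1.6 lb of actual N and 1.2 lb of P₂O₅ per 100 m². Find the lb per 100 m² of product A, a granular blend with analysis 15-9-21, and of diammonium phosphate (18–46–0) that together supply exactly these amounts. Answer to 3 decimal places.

9.848 lb product A, 0.682 lb diammonium phosphate

Per-100 m² balance (a = product A, b = diammonium phosphate):
N: 0.15·a + 0.18·b = 1.6
P₂O₅: 0.09·a + 0.46·b = 1.2
Eliminate a: (row1) − 0.15/0.09·(row2) → -0.586667·b = -0.4, so b = 0.681818.
Back-substitute: a = (1.6 − 0.18·0.681818) / 0.15 = 9.84848.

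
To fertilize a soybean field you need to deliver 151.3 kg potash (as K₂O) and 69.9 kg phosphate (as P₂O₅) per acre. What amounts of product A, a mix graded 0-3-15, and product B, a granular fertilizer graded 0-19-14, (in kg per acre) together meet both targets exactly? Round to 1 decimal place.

780.3 kg product A, 244.7 kg product B

Per-acre balance (a = product A, b = product B):
K₂O: 0.15·a + 0.14·b = 151.3
P₂O₅: 0.03·a + 0.19·b = 69.9
Eliminate a: (row1) − 0.15/0.03·(row2) → -0.81·b = -198.2, so b = 244.691.
Back-substitute: a = (151.3 − 0.14·244.691) / 0.15 = 780.288.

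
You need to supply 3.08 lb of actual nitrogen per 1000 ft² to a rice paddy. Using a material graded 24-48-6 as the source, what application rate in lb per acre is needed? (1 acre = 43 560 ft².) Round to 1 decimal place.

Product per 1000 ft² = 3.08 / 24% = 12.8333 lb.
Convert to per acre: 12.8333 × 43.56 = 559.02 lb.

559.0 lb of product per acre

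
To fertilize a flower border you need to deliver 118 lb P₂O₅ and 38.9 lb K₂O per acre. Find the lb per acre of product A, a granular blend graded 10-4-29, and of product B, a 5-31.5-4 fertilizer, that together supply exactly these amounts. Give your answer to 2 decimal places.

Per-acre balance (a = product A, b = product B):
P₂O₅: 0.04·a + 0.315·b = 118
K₂O: 0.29·a + 0.04·b = 38.9
Eliminate b: (row1) − 0.315/0.04·(row2) → -2.24375·a = -188.337, so a = 83.9387.
Then b = (38.9 − 0.29·83.9387) / 0.04 = 363.944.

83.94 lb product A, 363.94 lb product B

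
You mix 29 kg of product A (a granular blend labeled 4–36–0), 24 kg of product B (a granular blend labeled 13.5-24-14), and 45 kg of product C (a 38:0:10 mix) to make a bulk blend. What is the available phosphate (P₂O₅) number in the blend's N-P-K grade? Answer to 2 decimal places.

Total mass = 29 + 24 + 45 = 98 kg.
P₂O₅ mass = 36%×29 + 24%×24 + 0%×45 = 16.2 kg.
% P₂O₅ = 16.2 / 98 = 16.5306%.

16.53% P₂O₅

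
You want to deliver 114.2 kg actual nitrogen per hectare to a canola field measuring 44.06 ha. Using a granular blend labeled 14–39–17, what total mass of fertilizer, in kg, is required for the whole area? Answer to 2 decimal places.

35940.37 kg

Product per hectare = 114.2 / 14% = 815.714 kg.
Total product = 815.714 × 44.06 = 35940.371 kg.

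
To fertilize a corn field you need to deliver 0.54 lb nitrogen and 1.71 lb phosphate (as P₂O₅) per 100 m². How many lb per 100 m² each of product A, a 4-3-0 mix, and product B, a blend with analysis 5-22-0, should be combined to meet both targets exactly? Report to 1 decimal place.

With a, b = lb per 100 m² of product A and product B:
N: 0.04·a + 0.05·b = 0.54
P₂O₅: 0.03·a + 0.22·b = 1.71
Solving simultaneously: a = 4.56164, b = 7.15068.

4.6 lb product A, 7.2 lb product B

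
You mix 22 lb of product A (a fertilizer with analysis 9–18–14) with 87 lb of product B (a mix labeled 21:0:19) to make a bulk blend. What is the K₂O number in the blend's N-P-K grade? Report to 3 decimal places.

17.991% K₂O

Total mass = 22 + 87 = 109 lb.
K₂O mass = 14%×22 + 19%×87 = 19.61 lb.
% K₂O = 19.61 / 109 = 17.9908%.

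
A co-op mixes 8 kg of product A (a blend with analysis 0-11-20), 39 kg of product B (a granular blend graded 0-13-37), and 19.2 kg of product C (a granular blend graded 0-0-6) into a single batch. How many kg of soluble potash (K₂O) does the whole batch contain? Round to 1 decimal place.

17.2 kg K₂O

K₂O mass = 20%×8 + 37%×39 + 6%×19.2 = 17.182 kg.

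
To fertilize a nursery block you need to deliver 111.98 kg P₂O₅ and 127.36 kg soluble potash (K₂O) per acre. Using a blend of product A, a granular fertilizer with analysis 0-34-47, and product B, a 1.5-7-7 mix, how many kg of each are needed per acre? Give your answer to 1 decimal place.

Let a = kg of product A, b = kg of product B (per acre).
P₂O₅: 0.34·a + 0.07·b = 111.98
K₂O: 0.47·a + 0.07·b = 127.36
Solving simultaneously: a = 118.308, b = 1025.08.

118.3 kg product A, 1025.1 kg product B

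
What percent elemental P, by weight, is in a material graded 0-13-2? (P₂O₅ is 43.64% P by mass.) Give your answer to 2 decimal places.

5.67% P

%P = 13 × 0.4364 = 5.6732%.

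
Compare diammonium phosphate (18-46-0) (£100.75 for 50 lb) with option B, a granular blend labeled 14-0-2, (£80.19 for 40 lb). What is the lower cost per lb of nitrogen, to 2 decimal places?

diammonium phosphate: N per bag = 50 × 18% = 9 lb; cost = 100.75 / 9 = £11.1944/lb N.
option B: N per bag = 40 × 14% = 5.6 lb; cost = 80.19 / 5.6 = £14.3196/lb N.
diammonium phosphate is cheaper.

£11.19 per lb N (diammonium phosphate)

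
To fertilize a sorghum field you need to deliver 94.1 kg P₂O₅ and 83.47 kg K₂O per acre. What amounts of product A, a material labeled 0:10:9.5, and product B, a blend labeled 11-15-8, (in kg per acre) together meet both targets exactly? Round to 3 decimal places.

798.800 kg product A, 94.800 kg product B

Per-acre balance (a = product A, b = product B):
P₂O₅: 0.1·a + 0.15·b = 94.1
K₂O: 0.095·a + 0.08·b = 83.47
Eliminate b: (row1) − 0.15/0.08·(row2) → -0.078125·a = -62.4062, so a = 798.8.
Then b = (83.47 − 0.095·798.8) / 0.08 = 94.8.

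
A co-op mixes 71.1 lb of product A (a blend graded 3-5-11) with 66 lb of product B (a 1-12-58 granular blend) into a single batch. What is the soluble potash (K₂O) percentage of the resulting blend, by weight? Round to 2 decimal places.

Total mass = 71.1 + 66 = 137.1 lb.
K₂O mass = 11%×71.1 + 58%×66 = 46.101 lb.
% K₂O = 46.101 / 137.1 = 33.6258%.

33.63% K₂O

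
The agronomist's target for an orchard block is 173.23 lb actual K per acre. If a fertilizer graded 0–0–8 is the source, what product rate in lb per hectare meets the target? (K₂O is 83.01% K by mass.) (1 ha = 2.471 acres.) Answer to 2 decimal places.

As K₂O: 173.23 / 0.8301 = 208.686 lb per acre.
Product per acre = 208.686 / 8% = 2608.57 lb.
Convert to per hectare: 2608.57 × 2.471 = 6445.7796 lb.

6445.78 lb of product per hectare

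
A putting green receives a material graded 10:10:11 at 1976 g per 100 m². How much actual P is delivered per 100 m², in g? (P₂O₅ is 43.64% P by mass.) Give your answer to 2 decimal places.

P₂O₅ per 100 m² = 1976 × 10% = 197.6 g.
Elemental P = 197.6 × 0.4364 = 86.2326 g per 100 m².

86.23 g P per hundred sq m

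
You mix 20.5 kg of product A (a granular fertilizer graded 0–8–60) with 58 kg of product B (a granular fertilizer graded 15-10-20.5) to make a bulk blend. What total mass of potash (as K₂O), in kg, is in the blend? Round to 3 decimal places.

24.190 kg K₂O

K₂O mass = 60%×20.5 + 20.5%×58 = 24.19 kg.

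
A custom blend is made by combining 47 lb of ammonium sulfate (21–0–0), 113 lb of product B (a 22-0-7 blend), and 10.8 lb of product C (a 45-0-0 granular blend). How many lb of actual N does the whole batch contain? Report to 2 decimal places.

39.59 lb N

N mass = 21%×47 + 22%×113 + 45%×10.8 = 39.59 lb.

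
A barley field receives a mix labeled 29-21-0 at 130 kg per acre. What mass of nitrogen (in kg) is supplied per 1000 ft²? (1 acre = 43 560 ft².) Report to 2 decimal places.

0.87 kg N per thousand sq ft

nitrogen per acre = 130 × 29% = 37.7 kg.
Convert to per 1000 ft²: 37.7 × 0.0229568 = 0.865473 kg.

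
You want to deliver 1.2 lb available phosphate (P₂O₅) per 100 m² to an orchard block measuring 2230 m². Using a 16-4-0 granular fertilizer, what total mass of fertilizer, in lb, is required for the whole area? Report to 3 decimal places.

Product per 100 m² = 1.2 / 4% = 30 lb.
Total product = 30 × 2230 / 100 = 669 lb.

669.000 lb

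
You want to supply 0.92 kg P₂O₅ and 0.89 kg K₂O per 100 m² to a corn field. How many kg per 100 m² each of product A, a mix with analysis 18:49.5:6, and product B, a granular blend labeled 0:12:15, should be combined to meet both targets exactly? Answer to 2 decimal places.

0.47 kg product A, 5.75 kg product B

Per-100 m² balance (a = product A, b = product B):
P₂O₅: 0.495·a + 0.12·b = 0.92
K₂O: 0.06·a + 0.15·b = 0.89
Solving simultaneously: a = 0.465324, b = 5.7472.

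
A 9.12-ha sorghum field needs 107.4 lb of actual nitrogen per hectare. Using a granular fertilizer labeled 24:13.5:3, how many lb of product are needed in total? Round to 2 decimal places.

4081.20 lb

Product per hectare = 107.4 / 24% = 447.5 lb.
Total product = 447.5 × 9.12 = 4081.2 lb.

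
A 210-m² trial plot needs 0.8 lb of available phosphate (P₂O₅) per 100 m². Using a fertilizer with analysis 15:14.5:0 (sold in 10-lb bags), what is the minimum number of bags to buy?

2 bags

Product per 100 m² = 0.8 / 14.5% = 5.51724 lb.
Total product = 5.51724 × 210 / 100 = 11.5862 lb.
Bags = ⌈11.5862 / 10⌉ = 2.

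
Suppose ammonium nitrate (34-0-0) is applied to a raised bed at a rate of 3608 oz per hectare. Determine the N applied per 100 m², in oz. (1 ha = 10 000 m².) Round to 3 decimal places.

nitrogen per hectare = 3608 × 34% = 1226.72 oz.
Convert to per 100 m²: 1226.72 × 0.01 = 12.2672 oz.

12.267 oz N per hundred sq m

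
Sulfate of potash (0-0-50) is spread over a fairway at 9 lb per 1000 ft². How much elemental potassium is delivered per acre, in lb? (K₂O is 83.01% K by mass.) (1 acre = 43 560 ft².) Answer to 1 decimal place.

162.7 lb K per acre

K₂O per 1000 ft² = 9 × 50% = 4.5 lb.
Elemental K = 4.5 × 0.8301 = 3.73545 lb per 1000 ft².
Convert to per acre: 3.73545 × 43.56 = 162.716 lb.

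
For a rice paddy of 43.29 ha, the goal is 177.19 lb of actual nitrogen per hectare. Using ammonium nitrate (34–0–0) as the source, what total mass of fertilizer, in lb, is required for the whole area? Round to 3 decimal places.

Product per hectare = 177.19 / 34% = 521.147 lb.
Total product = 521.147 × 43.29 = 22560.4562 lb.

22560.456 lb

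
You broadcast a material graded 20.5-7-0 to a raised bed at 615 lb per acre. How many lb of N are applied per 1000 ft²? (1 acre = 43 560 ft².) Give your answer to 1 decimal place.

2.9 lb N per thousand sq ft

nitrogen per acre = 615 × 20.5% = 126.075 lb.
Convert to per 1000 ft²: 126.075 × 0.0229568 = 2.89428 lb.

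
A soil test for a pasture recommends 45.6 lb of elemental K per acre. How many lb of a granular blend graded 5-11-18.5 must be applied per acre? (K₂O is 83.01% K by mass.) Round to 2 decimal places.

296.94 lb of product per acre

As K₂O: 45.6 / 0.8301 = 54.9331 lb per acre.
Product per acre = 54.9331 / 18.5% = 296.936 lb.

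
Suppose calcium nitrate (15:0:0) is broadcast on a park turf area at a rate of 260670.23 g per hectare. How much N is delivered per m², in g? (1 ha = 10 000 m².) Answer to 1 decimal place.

3.9 g N per sq m

nitrogen per hectare = 260670.23 × 15% = 39100.5 g.
Convert to per m²: 39100.5 × 0.0001 = 3.91005 g.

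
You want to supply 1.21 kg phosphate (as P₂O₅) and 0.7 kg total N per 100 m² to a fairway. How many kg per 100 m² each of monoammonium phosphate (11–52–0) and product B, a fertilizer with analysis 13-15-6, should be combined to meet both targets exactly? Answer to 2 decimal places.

With a, b = kg per 100 m² of monoammonium phosphate and product B:
P₂O₅: 0.52·a + 0.15·b = 1.21
N: 0.11·a + 0.13·b = 0.7
Eliminate a: (row1) − 0.52/0.11·(row2) → -0.464545·b = -2.09909, so b = 4.51859.
Back-substitute: a = (1.21 − 0.15·4.51859) / 0.52 = 1.02348.

1.02 kg monoammonium phosphate, 4.52 kg product B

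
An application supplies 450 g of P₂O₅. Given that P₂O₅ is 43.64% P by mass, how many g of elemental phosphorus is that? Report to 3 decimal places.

P = 450 × 0.4364 = 196.38 g.

196.380 g P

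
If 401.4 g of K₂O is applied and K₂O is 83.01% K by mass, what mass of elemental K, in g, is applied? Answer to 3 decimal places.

333.202 g K

K = 401.4 × 0.8301 = 333.2021 g.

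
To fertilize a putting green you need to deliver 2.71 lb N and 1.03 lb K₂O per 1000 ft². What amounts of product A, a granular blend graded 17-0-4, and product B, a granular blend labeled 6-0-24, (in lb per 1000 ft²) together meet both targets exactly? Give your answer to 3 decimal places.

Per-1000 ft² balance (a = product A, b = product B):
N: 0.17·a + 0.06·b = 2.71
K₂O: 0.04·a + 0.24·b = 1.03
Eliminate b: (row1) − 0.06/0.24·(row2) → 0.16·a = 2.4525, so a = 15.3281.
Then b = (1.03 − 0.04·15.3281) / 0.24 = 1.73698.

15.328 lb product A, 1.737 lb product B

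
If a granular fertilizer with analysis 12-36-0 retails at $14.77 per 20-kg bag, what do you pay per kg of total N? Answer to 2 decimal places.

N in bag = 20 × 12% = 2.4 kg.
Cost per kg N = $14.77 / 2.4 = $6.1542.

$6.15 per kg N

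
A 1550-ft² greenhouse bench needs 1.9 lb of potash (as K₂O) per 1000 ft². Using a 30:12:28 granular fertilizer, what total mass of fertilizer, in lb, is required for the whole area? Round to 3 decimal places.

10.518 lb

Product per 1000 ft² = 1.9 / 28% = 6.78571 lb.
Total product = 6.78571 × 1550 / 1000 = 10.5179 lb.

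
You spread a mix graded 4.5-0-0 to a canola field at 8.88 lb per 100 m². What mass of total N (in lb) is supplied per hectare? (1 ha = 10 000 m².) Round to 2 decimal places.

nitrogen per 100 m² = 8.88 × 4.5% = 0.3996 lb.
Convert to per hectare: 0.3996 × 100 = 39.96 lb.

39.96 lb N per hectare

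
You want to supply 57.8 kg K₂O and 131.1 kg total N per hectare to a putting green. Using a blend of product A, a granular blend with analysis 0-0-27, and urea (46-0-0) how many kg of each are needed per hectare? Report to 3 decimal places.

214.074 kg product A, 285.000 kg urea

Let a = kg of product A, b = kg of urea (per hectare).
K₂O: 0.27·a + 0·b = 57.8
N: 0·a + 0.46·b = 131.1
Solving simultaneously: a = 214.0741, b = 285.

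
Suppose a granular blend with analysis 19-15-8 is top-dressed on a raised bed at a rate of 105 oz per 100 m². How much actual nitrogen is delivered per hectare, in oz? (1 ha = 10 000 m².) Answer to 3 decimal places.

1995.000 oz N per hectare

nitrogen per 100 m² = 105 × 19% = 19.95 oz.
Convert to per hectare: 19.95 × 100 = 1995 oz.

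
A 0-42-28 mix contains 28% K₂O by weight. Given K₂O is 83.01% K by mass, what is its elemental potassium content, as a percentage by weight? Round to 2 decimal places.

23.24% K

%K = 28 × 0.8301 = 23.2428%.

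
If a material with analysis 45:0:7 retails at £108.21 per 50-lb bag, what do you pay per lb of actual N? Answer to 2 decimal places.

N in bag = 50 × 45% = 22.5 lb.
Cost per lb N = £108.21 / 22.5 = £4.8093.

£4.81 per lb N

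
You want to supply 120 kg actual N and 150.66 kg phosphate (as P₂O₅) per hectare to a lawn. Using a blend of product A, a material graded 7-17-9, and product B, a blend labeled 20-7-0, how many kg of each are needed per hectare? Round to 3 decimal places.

746.804 kg product A, 338.619 kg product B

Per-hectare balance (a = product A, b = product B):
N: 0.07·a + 0.2·b = 120
P₂O₅: 0.17·a + 0.07·b = 150.66
Eliminate a: (row1) − 0.07/0.17·(row2) → 0.171176·b = 57.9635, so b = 338.6186.
Back-substitute: a = (120 − 0.2·338.6186) / 0.07 = 746.8041.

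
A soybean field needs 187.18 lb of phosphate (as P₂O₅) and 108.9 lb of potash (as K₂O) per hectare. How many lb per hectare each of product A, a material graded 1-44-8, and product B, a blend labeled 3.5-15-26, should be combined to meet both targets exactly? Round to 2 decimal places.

Per-hectare balance (a = product A, b = product B):
P₂O₅: 0.44·a + 0.15·b = 187.18
K₂O: 0.08·a + 0.26·b = 108.9
Eliminate a: (row1) − 0.44/0.08·(row2) → -1.28·b = -411.77, so b = 321.695.
Back-substitute: a = (187.18 − 0.15·321.695) / 0.44 = 315.7402.

315.74 lb product A, 321.70 lb product B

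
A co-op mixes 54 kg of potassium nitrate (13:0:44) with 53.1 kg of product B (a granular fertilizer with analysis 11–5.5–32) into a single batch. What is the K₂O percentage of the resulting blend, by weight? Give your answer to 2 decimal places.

38.05% K₂O

Total mass = 54 + 53.1 = 107.1 kg.
K₂O mass = 44%×54 + 32%×53.1 = 40.752 kg.
% K₂O = 40.752 / 107.1 = 38.0504%.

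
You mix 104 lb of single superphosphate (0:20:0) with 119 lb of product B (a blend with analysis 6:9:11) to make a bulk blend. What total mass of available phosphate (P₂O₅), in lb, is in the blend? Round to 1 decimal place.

31.5 lb P₂O₅

P₂O₅ mass = 20%×104 + 9%×119 = 31.51 lb.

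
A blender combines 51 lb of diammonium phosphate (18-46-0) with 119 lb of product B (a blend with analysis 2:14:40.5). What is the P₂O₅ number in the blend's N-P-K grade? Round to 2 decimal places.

Total mass = 51 + 119 = 170 lb.
P₂O₅ mass = 46%×51 + 14%×119 = 40.12 lb.
% P₂O₅ = 40.12 / 170 = 23.6%.

23.60% P₂O₅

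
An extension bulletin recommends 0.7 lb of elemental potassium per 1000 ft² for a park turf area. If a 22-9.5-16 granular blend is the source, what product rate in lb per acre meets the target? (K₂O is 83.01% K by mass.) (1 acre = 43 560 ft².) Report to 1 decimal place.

As K₂O: 0.7 / 0.8301 = 0.843272 lb per 1000 ft².
Product per 1000 ft² = 0.843272 / 16% = 5.27045 lb.
Convert to per acre: 5.27045 × 43.56 = 229.581 lb.

229.6 lb of product per acre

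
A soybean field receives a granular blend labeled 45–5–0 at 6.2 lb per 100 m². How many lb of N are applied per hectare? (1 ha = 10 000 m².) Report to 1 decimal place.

nitrogen per 100 m² = 6.2 × 45% = 2.79 lb.
Convert to per hectare: 2.79 × 100 = 279 lb.

279.0 lb N per hectare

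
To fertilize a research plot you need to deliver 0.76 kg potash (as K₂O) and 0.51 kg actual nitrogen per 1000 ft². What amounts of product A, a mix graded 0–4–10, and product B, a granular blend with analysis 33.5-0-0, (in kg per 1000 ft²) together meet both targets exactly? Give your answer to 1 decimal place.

7.6 kg product A, 1.5 kg product B

With a, b = kg per 1000 ft² of product A and product B:
K₂O: 0.1·a + 0·b = 0.76
N: 0·a + 0.335·b = 0.51
Solving simultaneously: a = 7.6, b = 1.52239.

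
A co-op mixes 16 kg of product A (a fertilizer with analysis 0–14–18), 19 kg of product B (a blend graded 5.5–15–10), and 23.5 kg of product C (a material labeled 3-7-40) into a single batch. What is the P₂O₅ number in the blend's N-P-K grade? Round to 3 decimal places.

11.513% P₂O₅

Total mass = 16 + 19 + 23.5 = 58.5 kg.
P₂O₅ mass = 14%×16 + 15%×19 + 7%×23.5 = 6.735 kg.
% P₂O₅ = 6.735 / 58.5 = 11.5128%.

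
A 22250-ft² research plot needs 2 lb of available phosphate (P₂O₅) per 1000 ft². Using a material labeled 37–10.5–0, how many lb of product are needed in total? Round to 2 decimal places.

Product per 1000 ft² = 2 / 10.5% = 19.0476 lb.
Total product = 19.0476 × 22250 / 1000 = 423.8095 lb.

423.81 lb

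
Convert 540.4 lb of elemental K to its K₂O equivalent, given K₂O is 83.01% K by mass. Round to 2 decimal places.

K₂O = 540.4 / 0.8301 = 651.006 lb.

651.01 lb K₂O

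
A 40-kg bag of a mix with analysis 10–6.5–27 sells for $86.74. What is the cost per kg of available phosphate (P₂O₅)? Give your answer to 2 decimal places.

$33.36 per kg P₂O₅

P₂O₅ in bag = 40 × 6.5% = 2.6 kg.
Cost per kg P₂O₅ = $86.74 / 2.6 = $33.3615.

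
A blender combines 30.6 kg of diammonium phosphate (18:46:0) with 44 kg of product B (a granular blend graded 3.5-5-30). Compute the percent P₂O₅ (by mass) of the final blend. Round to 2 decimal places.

Total mass = 30.6 + 44 = 74.6 kg.
P₂O₅ mass = 46%×30.6 + 5%×44 = 16.276 kg.
% P₂O₅ = 16.276 / 74.6 = 21.8177%.

21.82% P₂O₅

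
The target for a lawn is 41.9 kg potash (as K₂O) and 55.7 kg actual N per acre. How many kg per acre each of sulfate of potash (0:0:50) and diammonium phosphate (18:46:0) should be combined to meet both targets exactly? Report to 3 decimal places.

83.800 kg sulfate of potash, 309.444 kg diammonium phosphate

Per-acre balance (a = sulfate of potash, b = diammonium phosphate):
K₂O: 0.5·a + 0·b = 41.9
N: 0·a + 0.18·b = 55.7
Solving simultaneously: a = 83.8, b = 309.4444.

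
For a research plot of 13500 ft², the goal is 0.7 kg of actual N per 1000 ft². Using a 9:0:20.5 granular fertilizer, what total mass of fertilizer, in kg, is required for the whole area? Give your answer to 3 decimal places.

105.000 kg

Product per 1000 ft² = 0.7 / 9% = 7.77778 kg.
Total product = 7.77778 × 13500 / 1000 = 105 kg.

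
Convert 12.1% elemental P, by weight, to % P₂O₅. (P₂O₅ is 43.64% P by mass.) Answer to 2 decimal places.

%P₂O₅ = 12.1 / 0.4364 = 27.7269%.

27.73% P₂O₅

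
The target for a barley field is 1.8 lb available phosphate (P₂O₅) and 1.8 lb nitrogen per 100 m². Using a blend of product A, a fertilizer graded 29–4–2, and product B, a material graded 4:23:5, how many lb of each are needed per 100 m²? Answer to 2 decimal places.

5.25 lb product A, 6.91 lb product B

With a, b = lb per 100 m² of product A and product B:
P₂O₅: 0.04·a + 0.23·b = 1.8
N: 0.29·a + 0.04·b = 1.8
Eliminate a: (row1) − 0.04/0.29·(row2) → 0.224483·b = 1.55172, so b = 6.91244.
Back-substitute: a = (1.8 − 0.23·6.91244) / 0.04 = 5.25346.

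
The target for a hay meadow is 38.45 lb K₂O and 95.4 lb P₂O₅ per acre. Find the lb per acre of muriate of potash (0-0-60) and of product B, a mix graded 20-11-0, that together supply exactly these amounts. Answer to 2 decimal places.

Let a = lb of muriate of potash, b = lb of product B (per acre).
K₂O: 0.6·a + 0·b = 38.45
P₂O₅: 0·a + 0.11·b = 95.4
Solving simultaneously: a = 64.0833, b = 867.273.

64.08 lb muriate of potash, 867.27 lb product B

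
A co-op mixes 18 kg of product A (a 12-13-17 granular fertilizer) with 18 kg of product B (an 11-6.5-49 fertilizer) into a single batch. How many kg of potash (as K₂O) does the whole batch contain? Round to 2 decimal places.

K₂O mass = 17%×18 + 49%×18 = 11.88 kg.

11.88 kg K₂O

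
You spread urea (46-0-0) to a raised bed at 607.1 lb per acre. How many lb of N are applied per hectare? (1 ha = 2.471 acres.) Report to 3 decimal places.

690.066 lb N per hectare

nitrogen per acre = 607.1 × 46% = 279.266 lb.
Convert to per hectare: 279.266 × 2.471 = 690.0663 lb.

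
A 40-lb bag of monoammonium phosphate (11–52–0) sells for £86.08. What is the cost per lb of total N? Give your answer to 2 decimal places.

£19.56 per lb N

N in bag = 40 × 11% = 4.4 lb.
Cost per lb N = £86.08 / 4.4 = £19.5636.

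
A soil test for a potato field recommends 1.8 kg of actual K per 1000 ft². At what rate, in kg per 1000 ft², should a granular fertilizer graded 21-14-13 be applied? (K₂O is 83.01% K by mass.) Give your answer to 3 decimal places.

16.680 kg of product per thousand sq ft

As K₂O: 1.8 / 0.8301 = 2.16841 kg per 1000 ft².
Product per 1000 ft² = 2.16841 / 13% = 16.6801 kg.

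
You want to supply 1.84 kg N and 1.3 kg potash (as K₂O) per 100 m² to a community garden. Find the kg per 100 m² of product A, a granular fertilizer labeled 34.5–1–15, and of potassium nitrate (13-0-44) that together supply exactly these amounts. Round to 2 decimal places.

With a, b = kg per 100 m² of product A and potassium nitrate:
N: 0.345·a + 0.13·b = 1.84
K₂O: 0.15·a + 0.44·b = 1.3
From row1: a = (1.84 − 0.13·b) / 0.345.
Into row2: 0.15·(1.84 − 0.13·b)/0.345 + 0.44·b = 1.3 → b = 1.30385, a = 4.84203.

4.84 kg product A, 1.30 kg potassium nitrate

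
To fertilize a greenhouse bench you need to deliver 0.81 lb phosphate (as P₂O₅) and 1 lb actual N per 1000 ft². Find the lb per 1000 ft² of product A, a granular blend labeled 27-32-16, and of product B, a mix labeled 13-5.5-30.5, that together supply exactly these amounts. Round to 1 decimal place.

Let a = lb of product A, b = lb of product B (per 1000 ft²).
P₂O₅: 0.32·a + 0.055·b = 0.81
N: 0.27·a + 0.13·b = 1
Solving simultaneously: a = 1.88037, b = 3.78692.

1.9 lb product A, 3.8 lb product B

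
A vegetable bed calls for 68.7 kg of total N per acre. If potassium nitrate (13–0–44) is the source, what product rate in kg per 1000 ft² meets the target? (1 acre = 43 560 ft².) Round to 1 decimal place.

12.1 kg of product per thousand sq ft

Product per acre = 68.7 / 13% = 528.462 kg.
Convert to per 1000 ft²: 528.462 × 0.0229568 = 12.1318 kg.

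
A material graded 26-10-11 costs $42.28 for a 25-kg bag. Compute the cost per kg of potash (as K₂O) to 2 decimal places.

$15.37 per kg K₂O

K₂O in bag = 25 × 11% = 2.75 kg.
Cost per kg K₂O = $42.28 / 2.75 = $15.3745.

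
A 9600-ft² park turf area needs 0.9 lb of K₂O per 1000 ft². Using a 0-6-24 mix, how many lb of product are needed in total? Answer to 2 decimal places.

Product per 1000 ft² = 0.9 / 24% = 3.75 lb.
Total product = 3.75 × 9600 / 1000 = 36 lb.

36.00 lb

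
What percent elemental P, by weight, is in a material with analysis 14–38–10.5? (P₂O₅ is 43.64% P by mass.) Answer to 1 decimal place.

16.6% P

%P = 38 × 0.4364 = 16.5832%.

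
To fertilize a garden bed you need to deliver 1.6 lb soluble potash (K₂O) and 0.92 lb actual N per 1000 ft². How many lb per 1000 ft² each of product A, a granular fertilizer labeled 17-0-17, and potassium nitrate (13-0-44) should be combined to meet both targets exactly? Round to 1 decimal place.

Per-1000 ft² balance (a = product A, b = potassium nitrate):
K₂O: 0.17·a + 0.44·b = 1.6
N: 0.17·a + 0.13·b = 0.92
Eliminate a: (row1) − 0.17/0.17·(row2) → 0.31·b = 0.68, so b = 2.19355.
Back-substitute: a = (1.6 − 0.44·2.19355) / 0.17 = 3.73435.

3.7 lb product A, 2.2 lb potassium nitrate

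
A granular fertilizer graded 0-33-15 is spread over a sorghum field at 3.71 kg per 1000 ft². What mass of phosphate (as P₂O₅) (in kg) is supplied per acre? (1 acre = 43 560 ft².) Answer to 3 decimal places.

53.331 kg P₂O₅ per acre

P₂O₅ per 1000 ft² = 3.71 × 33% = 1.2243 kg.
Convert to per acre: 1.2243 × 43.56 = 53.3305 kg.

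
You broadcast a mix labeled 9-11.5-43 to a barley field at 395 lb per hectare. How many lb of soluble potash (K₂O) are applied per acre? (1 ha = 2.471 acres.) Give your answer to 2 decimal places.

68.74 lb K₂O per acre

K₂O per hectare = 395 × 43% = 169.85 lb.
Convert to per acre: 169.85 × 0.404694 = 68.7374 lb.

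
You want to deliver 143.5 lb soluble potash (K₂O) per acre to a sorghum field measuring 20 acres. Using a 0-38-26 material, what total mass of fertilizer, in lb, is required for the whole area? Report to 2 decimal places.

Product per acre = 143.5 / 26% = 551.923 lb.
Total product = 551.923 × 20 = 11038.462 lb.

11038.46 lb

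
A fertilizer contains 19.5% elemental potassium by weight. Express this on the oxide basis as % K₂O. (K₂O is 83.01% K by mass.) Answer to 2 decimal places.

%K₂O = 19.5 / 0.8301 = 23.4911%.

23.49% K₂O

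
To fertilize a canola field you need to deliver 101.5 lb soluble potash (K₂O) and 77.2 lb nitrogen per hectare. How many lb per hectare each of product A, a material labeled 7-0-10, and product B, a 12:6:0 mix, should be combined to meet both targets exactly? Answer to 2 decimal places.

Let a = lb of product A, b = lb of product B (per hectare).
K₂O: 0.1·a + 0·b = 101.5
N: 0.07·a + 0.12·b = 77.2
From row1: a = (101.5 − 0·b) / 0.1.
Into row2: 0.07·(101.5 − 0·b)/0.1 + 0.12·b = 77.2 → b = 51.25, a = 1015.

1015.00 lb product A, 51.25 lb product B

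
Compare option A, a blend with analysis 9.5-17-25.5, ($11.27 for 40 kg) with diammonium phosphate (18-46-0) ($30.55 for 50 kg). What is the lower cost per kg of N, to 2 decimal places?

$2.97 per kg N (option A)

option A: N per bag = 40 × 9.5% = 3.8 kg; cost = 11.27 / 3.8 = $2.9658/kg N.
diammonium phosphate: N per bag = 50 × 18% = 9 kg; cost = 30.55 / 9 = $3.3944/kg N.
option A is cheaper.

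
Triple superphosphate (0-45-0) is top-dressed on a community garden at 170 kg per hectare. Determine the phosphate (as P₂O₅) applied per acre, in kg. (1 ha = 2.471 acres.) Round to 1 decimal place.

P₂O₅ per hectare = 170 × 45% = 76.5 kg.
Convert to per acre: 76.5 × 0.404694 = 30.9591 kg.

31.0 kg P₂O₅ per acre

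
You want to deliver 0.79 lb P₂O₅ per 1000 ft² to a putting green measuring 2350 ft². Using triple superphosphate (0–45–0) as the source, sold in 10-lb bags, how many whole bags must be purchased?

1 bags

Product per 1000 ft² = 0.79 / 45% = 1.75556 lb.
Total product = 1.75556 × 2350 / 1000 = 4.12556 lb.
Bags = ⌈4.12556 / 10⌉ = 1.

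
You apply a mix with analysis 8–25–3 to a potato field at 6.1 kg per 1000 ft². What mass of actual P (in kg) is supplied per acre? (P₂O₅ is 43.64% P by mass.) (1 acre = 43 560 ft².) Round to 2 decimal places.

P₂O₅ per 1000 ft² = 6.1 × 25% = 1.525 kg.
Elemental P = 1.525 × 0.4364 = 0.66551 kg per 1000 ft².
Convert to per acre: 0.66551 × 43.56 = 28.9896 kg.

28.99 kg P per acre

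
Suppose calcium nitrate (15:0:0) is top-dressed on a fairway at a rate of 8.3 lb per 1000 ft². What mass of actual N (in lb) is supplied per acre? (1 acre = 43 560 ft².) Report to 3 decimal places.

54.232 lb N per acre

nitrogen per 1000 ft² = 8.3 × 15% = 1.245 lb.
Convert to per acre: 1.245 × 43.56 = 54.2322 lb.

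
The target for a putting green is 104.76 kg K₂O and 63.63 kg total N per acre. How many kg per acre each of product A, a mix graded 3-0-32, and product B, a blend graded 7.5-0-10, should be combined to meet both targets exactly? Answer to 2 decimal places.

Per-acre balance (a = product A, b = product B):
K₂O: 0.32·a + 0.1·b = 104.76
N: 0.03·a + 0.075·b = 63.63
Solving simultaneously: a = 71.1429, b = 819.943.

71.14 kg product A, 819.94 kg product B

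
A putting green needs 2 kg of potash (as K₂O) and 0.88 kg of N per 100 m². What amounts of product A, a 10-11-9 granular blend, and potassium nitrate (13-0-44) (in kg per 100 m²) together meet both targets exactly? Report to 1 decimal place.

With a, b = kg per 100 m² of product A and potassium nitrate:
K₂O: 0.09·a + 0.44·b = 2
N: 0.1·a + 0.13·b = 0.88
Eliminate a: (row1) − 0.09/0.1·(row2) → 0.323·b = 1.208, so b = 3.73994.
Back-substitute: a = (2 − 0.44·3.73994) / 0.09 = 3.93808.

3.9 kg product A, 3.7 kg potassium nitrate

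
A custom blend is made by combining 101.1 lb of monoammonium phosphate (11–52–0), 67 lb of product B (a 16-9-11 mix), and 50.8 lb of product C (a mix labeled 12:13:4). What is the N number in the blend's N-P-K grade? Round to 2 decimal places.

12.76% N

Total mass = 101.1 + 67 + 50.8 = 218.9 lb.
N mass = 11%×101.1 + 16%×67 + 12%×50.8 = 27.937 lb.
% N = 27.937 / 218.9 = 12.7624%.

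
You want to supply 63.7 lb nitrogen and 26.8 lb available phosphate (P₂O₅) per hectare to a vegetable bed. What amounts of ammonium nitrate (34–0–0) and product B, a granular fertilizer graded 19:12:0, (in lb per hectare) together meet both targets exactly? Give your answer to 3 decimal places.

62.549 lb ammonium nitrate, 223.333 lb product B

Per-hectare balance (a = ammonium nitrate, b = product B):
N: 0.34·a + 0.19·b = 63.7
P₂O₅: 0·a + 0.12·b = 26.8
Solving simultaneously: a = 62.54902, b = 223.3333.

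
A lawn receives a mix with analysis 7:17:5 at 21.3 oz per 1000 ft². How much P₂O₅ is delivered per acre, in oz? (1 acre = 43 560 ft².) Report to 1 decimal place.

157.7 oz P₂O₅ per acre

P₂O₅ per 1000 ft² = 21.3 × 17% = 3.621 oz.
Convert to per acre: 3.621 × 43.56 = 157.731 oz.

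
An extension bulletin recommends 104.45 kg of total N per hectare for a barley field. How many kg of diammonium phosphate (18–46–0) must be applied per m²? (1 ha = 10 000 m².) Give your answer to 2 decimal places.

Product per hectare = 104.45 / 18% = 580.278 kg.
Convert to per m²: 580.278 × 0.0001 = 0.0580278 kg.

0.06 kg of product per sq m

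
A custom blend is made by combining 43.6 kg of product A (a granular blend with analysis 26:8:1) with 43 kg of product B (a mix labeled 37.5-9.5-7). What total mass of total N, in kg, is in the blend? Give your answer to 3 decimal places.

27.461 kg N

N mass = 26%×43.6 + 37.5%×43 = 27.461 kg.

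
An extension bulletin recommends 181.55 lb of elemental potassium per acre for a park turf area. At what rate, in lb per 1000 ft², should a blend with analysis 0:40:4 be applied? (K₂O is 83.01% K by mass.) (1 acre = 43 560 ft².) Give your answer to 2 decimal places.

As K₂O: 181.55 / 0.8301 = 218.709 lb per acre.
Product per acre = 218.709 / 4% = 5467.71 lb.
Convert to per 1000 ft²: 5467.71 × 0.0229568 = 125.521 lb.

125.52 lb of product per thousand sq ft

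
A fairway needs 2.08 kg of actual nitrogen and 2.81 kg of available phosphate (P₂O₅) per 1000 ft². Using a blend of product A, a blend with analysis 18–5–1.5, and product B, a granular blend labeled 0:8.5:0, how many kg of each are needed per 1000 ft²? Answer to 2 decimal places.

11.56 kg product A, 26.26 kg product B

Per-1000 ft² balance (a = product A, b = product B):
N: 0.18·a + 0·b = 2.08
P₂O₅: 0.05·a + 0.085·b = 2.81
Solving simultaneously: a = 11.5556, b = 26.2614.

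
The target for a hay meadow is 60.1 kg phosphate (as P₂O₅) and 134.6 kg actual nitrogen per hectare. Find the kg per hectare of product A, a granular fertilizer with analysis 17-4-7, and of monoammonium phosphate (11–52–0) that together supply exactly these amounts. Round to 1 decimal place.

With a, b = kg per hectare of product A and monoammonium phosphate:
P₂O₅: 0.04·a + 0.52·b = 60.1
N: 0.17·a + 0.11·b = 134.6
Eliminate a: (row1) − 0.04/0.17·(row2) → 0.494118·b = 28.4294, so b = 57.5357.
Back-substitute: a = (60.1 − 0.52·57.5357) / 0.04 = 754.536.

754.5 kg product A, 57.5 kg monoammonium phosphate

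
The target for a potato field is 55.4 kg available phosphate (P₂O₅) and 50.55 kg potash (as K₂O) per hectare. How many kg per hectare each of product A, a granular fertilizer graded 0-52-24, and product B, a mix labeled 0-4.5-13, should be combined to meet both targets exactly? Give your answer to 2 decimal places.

Let a = kg of product A, b = kg of product B (per hectare).
P₂O₅: 0.52·a + 0.045·b = 55.4
K₂O: 0.24·a + 0.13·b = 50.55
Eliminate a: (row1) − 0.52/0.24·(row2) → -0.236667·b = -54.125, so b = 228.697.
Back-substitute: a = (55.4 − 0.045·228.697) / 0.52 = 86.7474.

86.75 kg product A, 228.70 kg product B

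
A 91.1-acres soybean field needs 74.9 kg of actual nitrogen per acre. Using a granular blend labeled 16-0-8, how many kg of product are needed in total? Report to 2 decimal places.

Product per acre = 74.9 / 16% = 468.125 kg.
Total product = 468.125 × 91.1 = 42646.188 kg.

42646.19 kg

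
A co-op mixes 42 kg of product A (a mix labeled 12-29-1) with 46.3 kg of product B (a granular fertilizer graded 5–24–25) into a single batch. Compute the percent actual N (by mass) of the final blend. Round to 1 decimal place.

Total mass = 42 + 46.3 = 88.3 kg.
N mass = 12%×42 + 5%×46.3 = 7.355 kg.
% N = 7.355 / 88.3 = 8.32956%.

8.3% N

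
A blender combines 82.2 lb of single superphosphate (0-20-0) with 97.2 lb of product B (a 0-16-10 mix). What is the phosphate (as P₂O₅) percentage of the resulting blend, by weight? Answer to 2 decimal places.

Total mass = 82.2 + 97.2 = 179.4 lb.
P₂O₅ mass = 20%×82.2 + 16%×97.2 = 31.992 lb.
% P₂O₅ = 31.992 / 179.4 = 17.8328%.

17.83% P₂O₅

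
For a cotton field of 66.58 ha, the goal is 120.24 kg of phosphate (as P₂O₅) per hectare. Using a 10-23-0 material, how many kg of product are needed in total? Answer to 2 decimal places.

34806.87 kg

Product per hectare = 120.24 / 23% = 522.783 kg.
Total product = 522.783 × 66.58 = 34806.866 kg.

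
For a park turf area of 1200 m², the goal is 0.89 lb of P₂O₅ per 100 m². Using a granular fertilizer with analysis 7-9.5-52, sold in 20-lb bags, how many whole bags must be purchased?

Product per 100 m² = 0.89 / 9.5% = 9.36842 lb.
Total product = 9.36842 × 1200 / 100 = 112.421 lb.
Bags = ⌈112.421 / 20⌉ = 6.

6 bags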